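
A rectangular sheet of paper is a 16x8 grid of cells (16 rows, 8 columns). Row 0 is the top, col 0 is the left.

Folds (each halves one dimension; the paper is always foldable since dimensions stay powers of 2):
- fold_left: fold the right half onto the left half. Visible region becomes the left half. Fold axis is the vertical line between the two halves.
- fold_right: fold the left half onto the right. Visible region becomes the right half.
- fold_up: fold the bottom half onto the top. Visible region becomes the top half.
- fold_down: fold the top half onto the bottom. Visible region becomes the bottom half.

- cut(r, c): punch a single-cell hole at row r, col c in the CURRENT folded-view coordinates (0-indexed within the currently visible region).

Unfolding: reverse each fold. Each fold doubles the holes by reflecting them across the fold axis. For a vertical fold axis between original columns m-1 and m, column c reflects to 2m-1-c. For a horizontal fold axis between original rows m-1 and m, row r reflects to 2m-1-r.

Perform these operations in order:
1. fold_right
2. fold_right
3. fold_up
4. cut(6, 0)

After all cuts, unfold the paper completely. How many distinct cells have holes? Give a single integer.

Answer: 8

Derivation:
Op 1 fold_right: fold axis v@4; visible region now rows[0,16) x cols[4,8) = 16x4
Op 2 fold_right: fold axis v@6; visible region now rows[0,16) x cols[6,8) = 16x2
Op 3 fold_up: fold axis h@8; visible region now rows[0,8) x cols[6,8) = 8x2
Op 4 cut(6, 0): punch at orig (6,6); cuts so far [(6, 6)]; region rows[0,8) x cols[6,8) = 8x2
Unfold 1 (reflect across h@8): 2 holes -> [(6, 6), (9, 6)]
Unfold 2 (reflect across v@6): 4 holes -> [(6, 5), (6, 6), (9, 5), (9, 6)]
Unfold 3 (reflect across v@4): 8 holes -> [(6, 1), (6, 2), (6, 5), (6, 6), (9, 1), (9, 2), (9, 5), (9, 6)]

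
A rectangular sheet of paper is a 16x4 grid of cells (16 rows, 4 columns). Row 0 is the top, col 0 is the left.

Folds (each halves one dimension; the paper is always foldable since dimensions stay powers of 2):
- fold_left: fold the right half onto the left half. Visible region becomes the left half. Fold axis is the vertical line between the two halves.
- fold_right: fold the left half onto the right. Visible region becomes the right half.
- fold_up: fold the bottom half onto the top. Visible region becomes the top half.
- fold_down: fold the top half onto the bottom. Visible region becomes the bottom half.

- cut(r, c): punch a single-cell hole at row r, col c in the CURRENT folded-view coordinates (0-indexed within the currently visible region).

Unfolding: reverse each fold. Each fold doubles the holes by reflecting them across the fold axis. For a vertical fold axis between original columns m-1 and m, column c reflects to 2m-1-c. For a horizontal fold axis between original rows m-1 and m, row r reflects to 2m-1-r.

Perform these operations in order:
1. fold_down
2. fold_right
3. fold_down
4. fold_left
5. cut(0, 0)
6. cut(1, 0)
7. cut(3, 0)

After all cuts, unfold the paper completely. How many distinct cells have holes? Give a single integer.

Op 1 fold_down: fold axis h@8; visible region now rows[8,16) x cols[0,4) = 8x4
Op 2 fold_right: fold axis v@2; visible region now rows[8,16) x cols[2,4) = 8x2
Op 3 fold_down: fold axis h@12; visible region now rows[12,16) x cols[2,4) = 4x2
Op 4 fold_left: fold axis v@3; visible region now rows[12,16) x cols[2,3) = 4x1
Op 5 cut(0, 0): punch at orig (12,2); cuts so far [(12, 2)]; region rows[12,16) x cols[2,3) = 4x1
Op 6 cut(1, 0): punch at orig (13,2); cuts so far [(12, 2), (13, 2)]; region rows[12,16) x cols[2,3) = 4x1
Op 7 cut(3, 0): punch at orig (15,2); cuts so far [(12, 2), (13, 2), (15, 2)]; region rows[12,16) x cols[2,3) = 4x1
Unfold 1 (reflect across v@3): 6 holes -> [(12, 2), (12, 3), (13, 2), (13, 3), (15, 2), (15, 3)]
Unfold 2 (reflect across h@12): 12 holes -> [(8, 2), (8, 3), (10, 2), (10, 3), (11, 2), (11, 3), (12, 2), (12, 3), (13, 2), (13, 3), (15, 2), (15, 3)]
Unfold 3 (reflect across v@2): 24 holes -> [(8, 0), (8, 1), (8, 2), (8, 3), (10, 0), (10, 1), (10, 2), (10, 3), (11, 0), (11, 1), (11, 2), (11, 3), (12, 0), (12, 1), (12, 2), (12, 3), (13, 0), (13, 1), (13, 2), (13, 3), (15, 0), (15, 1), (15, 2), (15, 3)]
Unfold 4 (reflect across h@8): 48 holes -> [(0, 0), (0, 1), (0, 2), (0, 3), (2, 0), (2, 1), (2, 2), (2, 3), (3, 0), (3, 1), (3, 2), (3, 3), (4, 0), (4, 1), (4, 2), (4, 3), (5, 0), (5, 1), (5, 2), (5, 3), (7, 0), (7, 1), (7, 2), (7, 3), (8, 0), (8, 1), (8, 2), (8, 3), (10, 0), (10, 1), (10, 2), (10, 3), (11, 0), (11, 1), (11, 2), (11, 3), (12, 0), (12, 1), (12, 2), (12, 3), (13, 0), (13, 1), (13, 2), (13, 3), (15, 0), (15, 1), (15, 2), (15, 3)]

Answer: 48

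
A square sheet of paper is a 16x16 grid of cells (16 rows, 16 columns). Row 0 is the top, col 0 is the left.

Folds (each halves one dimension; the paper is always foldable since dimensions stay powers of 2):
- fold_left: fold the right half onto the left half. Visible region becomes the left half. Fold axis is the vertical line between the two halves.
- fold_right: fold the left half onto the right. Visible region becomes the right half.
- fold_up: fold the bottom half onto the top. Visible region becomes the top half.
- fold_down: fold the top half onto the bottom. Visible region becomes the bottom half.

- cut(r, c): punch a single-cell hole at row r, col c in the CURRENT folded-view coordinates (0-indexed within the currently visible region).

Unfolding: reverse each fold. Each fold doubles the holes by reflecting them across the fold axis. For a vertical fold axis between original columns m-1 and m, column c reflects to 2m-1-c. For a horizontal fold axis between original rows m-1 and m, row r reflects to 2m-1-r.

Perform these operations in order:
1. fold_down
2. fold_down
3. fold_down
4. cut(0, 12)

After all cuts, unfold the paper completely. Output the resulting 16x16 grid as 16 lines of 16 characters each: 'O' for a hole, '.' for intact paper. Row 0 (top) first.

Op 1 fold_down: fold axis h@8; visible region now rows[8,16) x cols[0,16) = 8x16
Op 2 fold_down: fold axis h@12; visible region now rows[12,16) x cols[0,16) = 4x16
Op 3 fold_down: fold axis h@14; visible region now rows[14,16) x cols[0,16) = 2x16
Op 4 cut(0, 12): punch at orig (14,12); cuts so far [(14, 12)]; region rows[14,16) x cols[0,16) = 2x16
Unfold 1 (reflect across h@14): 2 holes -> [(13, 12), (14, 12)]
Unfold 2 (reflect across h@12): 4 holes -> [(9, 12), (10, 12), (13, 12), (14, 12)]
Unfold 3 (reflect across h@8): 8 holes -> [(1, 12), (2, 12), (5, 12), (6, 12), (9, 12), (10, 12), (13, 12), (14, 12)]

Answer: ................
............O...
............O...
................
................
............O...
............O...
................
................
............O...
............O...
................
................
............O...
............O...
................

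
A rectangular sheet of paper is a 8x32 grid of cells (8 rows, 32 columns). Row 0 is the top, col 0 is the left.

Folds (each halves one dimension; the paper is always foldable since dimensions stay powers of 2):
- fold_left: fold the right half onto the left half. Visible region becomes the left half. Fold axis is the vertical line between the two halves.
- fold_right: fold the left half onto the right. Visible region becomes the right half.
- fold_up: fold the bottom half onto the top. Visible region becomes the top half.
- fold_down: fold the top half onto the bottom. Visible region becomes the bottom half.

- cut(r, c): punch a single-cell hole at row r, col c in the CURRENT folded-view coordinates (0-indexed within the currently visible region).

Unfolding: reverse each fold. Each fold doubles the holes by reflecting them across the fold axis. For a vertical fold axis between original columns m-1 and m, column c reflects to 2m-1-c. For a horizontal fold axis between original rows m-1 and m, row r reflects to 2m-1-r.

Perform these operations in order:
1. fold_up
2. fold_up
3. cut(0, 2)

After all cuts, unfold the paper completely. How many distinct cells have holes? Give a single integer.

Op 1 fold_up: fold axis h@4; visible region now rows[0,4) x cols[0,32) = 4x32
Op 2 fold_up: fold axis h@2; visible region now rows[0,2) x cols[0,32) = 2x32
Op 3 cut(0, 2): punch at orig (0,2); cuts so far [(0, 2)]; region rows[0,2) x cols[0,32) = 2x32
Unfold 1 (reflect across h@2): 2 holes -> [(0, 2), (3, 2)]
Unfold 2 (reflect across h@4): 4 holes -> [(0, 2), (3, 2), (4, 2), (7, 2)]

Answer: 4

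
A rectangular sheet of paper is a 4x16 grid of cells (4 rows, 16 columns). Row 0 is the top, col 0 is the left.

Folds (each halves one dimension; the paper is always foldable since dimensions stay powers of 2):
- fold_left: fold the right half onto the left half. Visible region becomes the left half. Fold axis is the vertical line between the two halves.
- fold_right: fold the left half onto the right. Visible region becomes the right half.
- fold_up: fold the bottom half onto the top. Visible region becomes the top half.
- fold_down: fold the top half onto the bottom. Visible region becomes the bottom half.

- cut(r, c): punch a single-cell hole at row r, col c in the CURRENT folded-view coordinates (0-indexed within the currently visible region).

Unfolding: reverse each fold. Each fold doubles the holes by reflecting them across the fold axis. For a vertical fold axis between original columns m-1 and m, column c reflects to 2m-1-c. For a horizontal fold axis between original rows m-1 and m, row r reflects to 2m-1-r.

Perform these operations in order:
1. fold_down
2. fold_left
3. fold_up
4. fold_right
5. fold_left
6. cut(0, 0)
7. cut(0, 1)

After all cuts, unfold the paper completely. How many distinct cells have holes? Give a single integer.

Op 1 fold_down: fold axis h@2; visible region now rows[2,4) x cols[0,16) = 2x16
Op 2 fold_left: fold axis v@8; visible region now rows[2,4) x cols[0,8) = 2x8
Op 3 fold_up: fold axis h@3; visible region now rows[2,3) x cols[0,8) = 1x8
Op 4 fold_right: fold axis v@4; visible region now rows[2,3) x cols[4,8) = 1x4
Op 5 fold_left: fold axis v@6; visible region now rows[2,3) x cols[4,6) = 1x2
Op 6 cut(0, 0): punch at orig (2,4); cuts so far [(2, 4)]; region rows[2,3) x cols[4,6) = 1x2
Op 7 cut(0, 1): punch at orig (2,5); cuts so far [(2, 4), (2, 5)]; region rows[2,3) x cols[4,6) = 1x2
Unfold 1 (reflect across v@6): 4 holes -> [(2, 4), (2, 5), (2, 6), (2, 7)]
Unfold 2 (reflect across v@4): 8 holes -> [(2, 0), (2, 1), (2, 2), (2, 3), (2, 4), (2, 5), (2, 6), (2, 7)]
Unfold 3 (reflect across h@3): 16 holes -> [(2, 0), (2, 1), (2, 2), (2, 3), (2, 4), (2, 5), (2, 6), (2, 7), (3, 0), (3, 1), (3, 2), (3, 3), (3, 4), (3, 5), (3, 6), (3, 7)]
Unfold 4 (reflect across v@8): 32 holes -> [(2, 0), (2, 1), (2, 2), (2, 3), (2, 4), (2, 5), (2, 6), (2, 7), (2, 8), (2, 9), (2, 10), (2, 11), (2, 12), (2, 13), (2, 14), (2, 15), (3, 0), (3, 1), (3, 2), (3, 3), (3, 4), (3, 5), (3, 6), (3, 7), (3, 8), (3, 9), (3, 10), (3, 11), (3, 12), (3, 13), (3, 14), (3, 15)]
Unfold 5 (reflect across h@2): 64 holes -> [(0, 0), (0, 1), (0, 2), (0, 3), (0, 4), (0, 5), (0, 6), (0, 7), (0, 8), (0, 9), (0, 10), (0, 11), (0, 12), (0, 13), (0, 14), (0, 15), (1, 0), (1, 1), (1, 2), (1, 3), (1, 4), (1, 5), (1, 6), (1, 7), (1, 8), (1, 9), (1, 10), (1, 11), (1, 12), (1, 13), (1, 14), (1, 15), (2, 0), (2, 1), (2, 2), (2, 3), (2, 4), (2, 5), (2, 6), (2, 7), (2, 8), (2, 9), (2, 10), (2, 11), (2, 12), (2, 13), (2, 14), (2, 15), (3, 0), (3, 1), (3, 2), (3, 3), (3, 4), (3, 5), (3, 6), (3, 7), (3, 8), (3, 9), (3, 10), (3, 11), (3, 12), (3, 13), (3, 14), (3, 15)]

Answer: 64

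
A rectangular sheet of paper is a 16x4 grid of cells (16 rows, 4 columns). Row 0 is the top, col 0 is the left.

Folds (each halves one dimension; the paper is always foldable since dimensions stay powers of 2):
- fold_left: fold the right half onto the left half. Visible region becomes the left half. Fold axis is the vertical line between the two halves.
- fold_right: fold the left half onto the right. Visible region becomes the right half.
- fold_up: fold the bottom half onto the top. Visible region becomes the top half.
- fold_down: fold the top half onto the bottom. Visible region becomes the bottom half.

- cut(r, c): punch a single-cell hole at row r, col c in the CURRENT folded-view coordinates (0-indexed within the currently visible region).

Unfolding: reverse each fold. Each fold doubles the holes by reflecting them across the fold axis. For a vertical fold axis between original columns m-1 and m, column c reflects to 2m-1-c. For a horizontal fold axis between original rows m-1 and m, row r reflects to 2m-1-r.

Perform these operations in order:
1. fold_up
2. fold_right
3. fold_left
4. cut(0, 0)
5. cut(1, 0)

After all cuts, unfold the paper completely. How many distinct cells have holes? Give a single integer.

Answer: 16

Derivation:
Op 1 fold_up: fold axis h@8; visible region now rows[0,8) x cols[0,4) = 8x4
Op 2 fold_right: fold axis v@2; visible region now rows[0,8) x cols[2,4) = 8x2
Op 3 fold_left: fold axis v@3; visible region now rows[0,8) x cols[2,3) = 8x1
Op 4 cut(0, 0): punch at orig (0,2); cuts so far [(0, 2)]; region rows[0,8) x cols[2,3) = 8x1
Op 5 cut(1, 0): punch at orig (1,2); cuts so far [(0, 2), (1, 2)]; region rows[0,8) x cols[2,3) = 8x1
Unfold 1 (reflect across v@3): 4 holes -> [(0, 2), (0, 3), (1, 2), (1, 3)]
Unfold 2 (reflect across v@2): 8 holes -> [(0, 0), (0, 1), (0, 2), (0, 3), (1, 0), (1, 1), (1, 2), (1, 3)]
Unfold 3 (reflect across h@8): 16 holes -> [(0, 0), (0, 1), (0, 2), (0, 3), (1, 0), (1, 1), (1, 2), (1, 3), (14, 0), (14, 1), (14, 2), (14, 3), (15, 0), (15, 1), (15, 2), (15, 3)]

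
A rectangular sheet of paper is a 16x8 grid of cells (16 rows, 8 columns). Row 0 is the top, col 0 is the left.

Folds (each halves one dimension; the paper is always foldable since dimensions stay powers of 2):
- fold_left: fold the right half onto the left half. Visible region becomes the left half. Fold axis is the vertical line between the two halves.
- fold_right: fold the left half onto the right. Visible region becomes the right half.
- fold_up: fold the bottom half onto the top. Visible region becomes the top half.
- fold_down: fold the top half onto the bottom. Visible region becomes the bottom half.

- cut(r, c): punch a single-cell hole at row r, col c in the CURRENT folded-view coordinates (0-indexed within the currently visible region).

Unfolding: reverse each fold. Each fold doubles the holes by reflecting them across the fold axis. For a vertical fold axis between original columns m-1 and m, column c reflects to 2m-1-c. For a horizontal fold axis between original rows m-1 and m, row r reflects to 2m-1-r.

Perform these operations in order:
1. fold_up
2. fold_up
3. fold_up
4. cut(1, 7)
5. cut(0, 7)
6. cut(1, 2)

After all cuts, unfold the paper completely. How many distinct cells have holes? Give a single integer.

Answer: 24

Derivation:
Op 1 fold_up: fold axis h@8; visible region now rows[0,8) x cols[0,8) = 8x8
Op 2 fold_up: fold axis h@4; visible region now rows[0,4) x cols[0,8) = 4x8
Op 3 fold_up: fold axis h@2; visible region now rows[0,2) x cols[0,8) = 2x8
Op 4 cut(1, 7): punch at orig (1,7); cuts so far [(1, 7)]; region rows[0,2) x cols[0,8) = 2x8
Op 5 cut(0, 7): punch at orig (0,7); cuts so far [(0, 7), (1, 7)]; region rows[0,2) x cols[0,8) = 2x8
Op 6 cut(1, 2): punch at orig (1,2); cuts so far [(0, 7), (1, 2), (1, 7)]; region rows[0,2) x cols[0,8) = 2x8
Unfold 1 (reflect across h@2): 6 holes -> [(0, 7), (1, 2), (1, 7), (2, 2), (2, 7), (3, 7)]
Unfold 2 (reflect across h@4): 12 holes -> [(0, 7), (1, 2), (1, 7), (2, 2), (2, 7), (3, 7), (4, 7), (5, 2), (5, 7), (6, 2), (6, 7), (7, 7)]
Unfold 3 (reflect across h@8): 24 holes -> [(0, 7), (1, 2), (1, 7), (2, 2), (2, 7), (3, 7), (4, 7), (5, 2), (5, 7), (6, 2), (6, 7), (7, 7), (8, 7), (9, 2), (9, 7), (10, 2), (10, 7), (11, 7), (12, 7), (13, 2), (13, 7), (14, 2), (14, 7), (15, 7)]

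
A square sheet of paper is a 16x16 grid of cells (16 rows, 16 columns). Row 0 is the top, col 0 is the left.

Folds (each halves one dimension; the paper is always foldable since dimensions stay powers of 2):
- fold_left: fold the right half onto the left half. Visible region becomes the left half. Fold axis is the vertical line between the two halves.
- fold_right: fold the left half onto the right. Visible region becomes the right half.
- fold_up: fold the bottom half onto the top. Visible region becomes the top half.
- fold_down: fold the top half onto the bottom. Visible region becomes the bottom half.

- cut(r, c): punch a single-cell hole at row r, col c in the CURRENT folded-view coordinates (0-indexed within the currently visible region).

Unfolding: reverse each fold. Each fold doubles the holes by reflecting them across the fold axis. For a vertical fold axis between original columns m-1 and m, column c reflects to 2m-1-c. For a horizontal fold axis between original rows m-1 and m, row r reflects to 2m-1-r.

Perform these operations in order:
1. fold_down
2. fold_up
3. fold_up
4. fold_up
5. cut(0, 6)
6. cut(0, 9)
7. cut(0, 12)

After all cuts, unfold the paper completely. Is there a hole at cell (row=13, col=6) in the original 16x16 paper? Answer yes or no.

Op 1 fold_down: fold axis h@8; visible region now rows[8,16) x cols[0,16) = 8x16
Op 2 fold_up: fold axis h@12; visible region now rows[8,12) x cols[0,16) = 4x16
Op 3 fold_up: fold axis h@10; visible region now rows[8,10) x cols[0,16) = 2x16
Op 4 fold_up: fold axis h@9; visible region now rows[8,9) x cols[0,16) = 1x16
Op 5 cut(0, 6): punch at orig (8,6); cuts so far [(8, 6)]; region rows[8,9) x cols[0,16) = 1x16
Op 6 cut(0, 9): punch at orig (8,9); cuts so far [(8, 6), (8, 9)]; region rows[8,9) x cols[0,16) = 1x16
Op 7 cut(0, 12): punch at orig (8,12); cuts so far [(8, 6), (8, 9), (8, 12)]; region rows[8,9) x cols[0,16) = 1x16
Unfold 1 (reflect across h@9): 6 holes -> [(8, 6), (8, 9), (8, 12), (9, 6), (9, 9), (9, 12)]
Unfold 2 (reflect across h@10): 12 holes -> [(8, 6), (8, 9), (8, 12), (9, 6), (9, 9), (9, 12), (10, 6), (10, 9), (10, 12), (11, 6), (11, 9), (11, 12)]
Unfold 3 (reflect across h@12): 24 holes -> [(8, 6), (8, 9), (8, 12), (9, 6), (9, 9), (9, 12), (10, 6), (10, 9), (10, 12), (11, 6), (11, 9), (11, 12), (12, 6), (12, 9), (12, 12), (13, 6), (13, 9), (13, 12), (14, 6), (14, 9), (14, 12), (15, 6), (15, 9), (15, 12)]
Unfold 4 (reflect across h@8): 48 holes -> [(0, 6), (0, 9), (0, 12), (1, 6), (1, 9), (1, 12), (2, 6), (2, 9), (2, 12), (3, 6), (3, 9), (3, 12), (4, 6), (4, 9), (4, 12), (5, 6), (5, 9), (5, 12), (6, 6), (6, 9), (6, 12), (7, 6), (7, 9), (7, 12), (8, 6), (8, 9), (8, 12), (9, 6), (9, 9), (9, 12), (10, 6), (10, 9), (10, 12), (11, 6), (11, 9), (11, 12), (12, 6), (12, 9), (12, 12), (13, 6), (13, 9), (13, 12), (14, 6), (14, 9), (14, 12), (15, 6), (15, 9), (15, 12)]
Holes: [(0, 6), (0, 9), (0, 12), (1, 6), (1, 9), (1, 12), (2, 6), (2, 9), (2, 12), (3, 6), (3, 9), (3, 12), (4, 6), (4, 9), (4, 12), (5, 6), (5, 9), (5, 12), (6, 6), (6, 9), (6, 12), (7, 6), (7, 9), (7, 12), (8, 6), (8, 9), (8, 12), (9, 6), (9, 9), (9, 12), (10, 6), (10, 9), (10, 12), (11, 6), (11, 9), (11, 12), (12, 6), (12, 9), (12, 12), (13, 6), (13, 9), (13, 12), (14, 6), (14, 9), (14, 12), (15, 6), (15, 9), (15, 12)]

Answer: yes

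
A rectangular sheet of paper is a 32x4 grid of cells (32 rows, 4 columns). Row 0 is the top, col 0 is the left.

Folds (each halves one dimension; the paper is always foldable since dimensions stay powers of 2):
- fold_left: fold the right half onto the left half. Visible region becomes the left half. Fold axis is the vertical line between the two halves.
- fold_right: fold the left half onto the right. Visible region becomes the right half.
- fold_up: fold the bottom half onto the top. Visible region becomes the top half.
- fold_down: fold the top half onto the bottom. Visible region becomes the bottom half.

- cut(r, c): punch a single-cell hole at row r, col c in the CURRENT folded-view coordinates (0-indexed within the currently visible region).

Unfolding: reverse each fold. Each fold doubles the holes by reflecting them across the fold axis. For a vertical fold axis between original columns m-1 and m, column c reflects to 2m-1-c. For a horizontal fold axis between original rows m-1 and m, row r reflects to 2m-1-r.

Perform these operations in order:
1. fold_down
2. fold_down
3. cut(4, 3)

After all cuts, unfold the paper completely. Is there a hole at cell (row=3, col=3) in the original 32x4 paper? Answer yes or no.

Answer: yes

Derivation:
Op 1 fold_down: fold axis h@16; visible region now rows[16,32) x cols[0,4) = 16x4
Op 2 fold_down: fold axis h@24; visible region now rows[24,32) x cols[0,4) = 8x4
Op 3 cut(4, 3): punch at orig (28,3); cuts so far [(28, 3)]; region rows[24,32) x cols[0,4) = 8x4
Unfold 1 (reflect across h@24): 2 holes -> [(19, 3), (28, 3)]
Unfold 2 (reflect across h@16): 4 holes -> [(3, 3), (12, 3), (19, 3), (28, 3)]
Holes: [(3, 3), (12, 3), (19, 3), (28, 3)]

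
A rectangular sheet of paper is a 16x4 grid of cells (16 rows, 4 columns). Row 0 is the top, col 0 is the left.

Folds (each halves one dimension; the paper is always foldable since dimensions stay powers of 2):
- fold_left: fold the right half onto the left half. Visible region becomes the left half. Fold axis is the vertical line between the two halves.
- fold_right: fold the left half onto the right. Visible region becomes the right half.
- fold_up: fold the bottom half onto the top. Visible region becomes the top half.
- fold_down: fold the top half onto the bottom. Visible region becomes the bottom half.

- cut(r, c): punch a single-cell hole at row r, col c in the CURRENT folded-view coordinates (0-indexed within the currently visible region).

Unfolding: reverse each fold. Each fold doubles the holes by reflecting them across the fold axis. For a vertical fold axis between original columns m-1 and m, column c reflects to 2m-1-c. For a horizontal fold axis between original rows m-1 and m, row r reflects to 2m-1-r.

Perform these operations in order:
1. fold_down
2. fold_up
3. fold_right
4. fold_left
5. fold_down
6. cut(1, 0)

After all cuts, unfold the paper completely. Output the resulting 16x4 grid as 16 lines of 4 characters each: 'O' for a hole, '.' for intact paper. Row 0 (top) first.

Answer: OOOO
....
....
OOOO
OOOO
....
....
OOOO
OOOO
....
....
OOOO
OOOO
....
....
OOOO

Derivation:
Op 1 fold_down: fold axis h@8; visible region now rows[8,16) x cols[0,4) = 8x4
Op 2 fold_up: fold axis h@12; visible region now rows[8,12) x cols[0,4) = 4x4
Op 3 fold_right: fold axis v@2; visible region now rows[8,12) x cols[2,4) = 4x2
Op 4 fold_left: fold axis v@3; visible region now rows[8,12) x cols[2,3) = 4x1
Op 5 fold_down: fold axis h@10; visible region now rows[10,12) x cols[2,3) = 2x1
Op 6 cut(1, 0): punch at orig (11,2); cuts so far [(11, 2)]; region rows[10,12) x cols[2,3) = 2x1
Unfold 1 (reflect across h@10): 2 holes -> [(8, 2), (11, 2)]
Unfold 2 (reflect across v@3): 4 holes -> [(8, 2), (8, 3), (11, 2), (11, 3)]
Unfold 3 (reflect across v@2): 8 holes -> [(8, 0), (8, 1), (8, 2), (8, 3), (11, 0), (11, 1), (11, 2), (11, 3)]
Unfold 4 (reflect across h@12): 16 holes -> [(8, 0), (8, 1), (8, 2), (8, 3), (11, 0), (11, 1), (11, 2), (11, 3), (12, 0), (12, 1), (12, 2), (12, 3), (15, 0), (15, 1), (15, 2), (15, 3)]
Unfold 5 (reflect across h@8): 32 holes -> [(0, 0), (0, 1), (0, 2), (0, 3), (3, 0), (3, 1), (3, 2), (3, 3), (4, 0), (4, 1), (4, 2), (4, 3), (7, 0), (7, 1), (7, 2), (7, 3), (8, 0), (8, 1), (8, 2), (8, 3), (11, 0), (11, 1), (11, 2), (11, 3), (12, 0), (12, 1), (12, 2), (12, 3), (15, 0), (15, 1), (15, 2), (15, 3)]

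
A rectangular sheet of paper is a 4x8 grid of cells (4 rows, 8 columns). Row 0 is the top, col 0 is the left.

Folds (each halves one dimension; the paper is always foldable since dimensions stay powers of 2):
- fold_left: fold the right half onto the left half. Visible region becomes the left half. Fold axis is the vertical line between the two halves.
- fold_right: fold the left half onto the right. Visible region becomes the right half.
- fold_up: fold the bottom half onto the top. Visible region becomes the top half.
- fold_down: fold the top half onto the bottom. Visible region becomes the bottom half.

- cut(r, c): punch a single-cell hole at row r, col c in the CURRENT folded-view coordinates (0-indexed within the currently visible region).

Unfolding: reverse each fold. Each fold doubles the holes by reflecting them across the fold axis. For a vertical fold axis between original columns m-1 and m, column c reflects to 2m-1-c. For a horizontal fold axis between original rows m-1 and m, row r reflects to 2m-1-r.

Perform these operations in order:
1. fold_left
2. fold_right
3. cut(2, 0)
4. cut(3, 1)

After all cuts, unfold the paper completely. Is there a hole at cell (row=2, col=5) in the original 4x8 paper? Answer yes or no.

Op 1 fold_left: fold axis v@4; visible region now rows[0,4) x cols[0,4) = 4x4
Op 2 fold_right: fold axis v@2; visible region now rows[0,4) x cols[2,4) = 4x2
Op 3 cut(2, 0): punch at orig (2,2); cuts so far [(2, 2)]; region rows[0,4) x cols[2,4) = 4x2
Op 4 cut(3, 1): punch at orig (3,3); cuts so far [(2, 2), (3, 3)]; region rows[0,4) x cols[2,4) = 4x2
Unfold 1 (reflect across v@2): 4 holes -> [(2, 1), (2, 2), (3, 0), (3, 3)]
Unfold 2 (reflect across v@4): 8 holes -> [(2, 1), (2, 2), (2, 5), (2, 6), (3, 0), (3, 3), (3, 4), (3, 7)]
Holes: [(2, 1), (2, 2), (2, 5), (2, 6), (3, 0), (3, 3), (3, 4), (3, 7)]

Answer: yes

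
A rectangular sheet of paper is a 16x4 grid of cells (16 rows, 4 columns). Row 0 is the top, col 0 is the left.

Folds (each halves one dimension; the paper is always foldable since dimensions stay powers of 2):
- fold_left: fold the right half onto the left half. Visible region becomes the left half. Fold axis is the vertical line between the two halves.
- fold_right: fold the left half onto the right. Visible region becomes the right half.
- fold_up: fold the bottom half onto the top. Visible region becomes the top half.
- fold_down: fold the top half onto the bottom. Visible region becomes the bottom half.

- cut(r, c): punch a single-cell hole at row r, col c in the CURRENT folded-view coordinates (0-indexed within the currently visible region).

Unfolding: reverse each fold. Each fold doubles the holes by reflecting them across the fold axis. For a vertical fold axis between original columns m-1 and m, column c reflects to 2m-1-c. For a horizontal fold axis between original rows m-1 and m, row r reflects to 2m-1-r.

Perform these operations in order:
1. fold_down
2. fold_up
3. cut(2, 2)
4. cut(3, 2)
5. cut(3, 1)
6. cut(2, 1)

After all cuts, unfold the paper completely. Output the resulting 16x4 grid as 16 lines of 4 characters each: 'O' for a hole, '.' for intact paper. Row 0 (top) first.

Op 1 fold_down: fold axis h@8; visible region now rows[8,16) x cols[0,4) = 8x4
Op 2 fold_up: fold axis h@12; visible region now rows[8,12) x cols[0,4) = 4x4
Op 3 cut(2, 2): punch at orig (10,2); cuts so far [(10, 2)]; region rows[8,12) x cols[0,4) = 4x4
Op 4 cut(3, 2): punch at orig (11,2); cuts so far [(10, 2), (11, 2)]; region rows[8,12) x cols[0,4) = 4x4
Op 5 cut(3, 1): punch at orig (11,1); cuts so far [(10, 2), (11, 1), (11, 2)]; region rows[8,12) x cols[0,4) = 4x4
Op 6 cut(2, 1): punch at orig (10,1); cuts so far [(10, 1), (10, 2), (11, 1), (11, 2)]; region rows[8,12) x cols[0,4) = 4x4
Unfold 1 (reflect across h@12): 8 holes -> [(10, 1), (10, 2), (11, 1), (11, 2), (12, 1), (12, 2), (13, 1), (13, 2)]
Unfold 2 (reflect across h@8): 16 holes -> [(2, 1), (2, 2), (3, 1), (3, 2), (4, 1), (4, 2), (5, 1), (5, 2), (10, 1), (10, 2), (11, 1), (11, 2), (12, 1), (12, 2), (13, 1), (13, 2)]

Answer: ....
....
.OO.
.OO.
.OO.
.OO.
....
....
....
....
.OO.
.OO.
.OO.
.OO.
....
....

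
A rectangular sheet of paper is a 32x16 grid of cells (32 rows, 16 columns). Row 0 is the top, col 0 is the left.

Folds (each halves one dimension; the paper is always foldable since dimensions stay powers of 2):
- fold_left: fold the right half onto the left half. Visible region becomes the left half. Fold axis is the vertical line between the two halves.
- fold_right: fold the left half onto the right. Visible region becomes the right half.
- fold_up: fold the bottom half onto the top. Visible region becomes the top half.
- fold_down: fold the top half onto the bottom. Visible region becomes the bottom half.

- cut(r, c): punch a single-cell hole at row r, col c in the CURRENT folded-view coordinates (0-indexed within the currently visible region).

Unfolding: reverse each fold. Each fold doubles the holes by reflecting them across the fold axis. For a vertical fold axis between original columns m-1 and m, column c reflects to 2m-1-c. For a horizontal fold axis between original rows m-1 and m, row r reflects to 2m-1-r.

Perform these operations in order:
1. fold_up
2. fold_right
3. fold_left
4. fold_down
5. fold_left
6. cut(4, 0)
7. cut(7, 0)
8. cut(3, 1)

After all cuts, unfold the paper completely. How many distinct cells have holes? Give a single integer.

Answer: 96

Derivation:
Op 1 fold_up: fold axis h@16; visible region now rows[0,16) x cols[0,16) = 16x16
Op 2 fold_right: fold axis v@8; visible region now rows[0,16) x cols[8,16) = 16x8
Op 3 fold_left: fold axis v@12; visible region now rows[0,16) x cols[8,12) = 16x4
Op 4 fold_down: fold axis h@8; visible region now rows[8,16) x cols[8,12) = 8x4
Op 5 fold_left: fold axis v@10; visible region now rows[8,16) x cols[8,10) = 8x2
Op 6 cut(4, 0): punch at orig (12,8); cuts so far [(12, 8)]; region rows[8,16) x cols[8,10) = 8x2
Op 7 cut(7, 0): punch at orig (15,8); cuts so far [(12, 8), (15, 8)]; region rows[8,16) x cols[8,10) = 8x2
Op 8 cut(3, 1): punch at orig (11,9); cuts so far [(11, 9), (12, 8), (15, 8)]; region rows[8,16) x cols[8,10) = 8x2
Unfold 1 (reflect across v@10): 6 holes -> [(11, 9), (11, 10), (12, 8), (12, 11), (15, 8), (15, 11)]
Unfold 2 (reflect across h@8): 12 holes -> [(0, 8), (0, 11), (3, 8), (3, 11), (4, 9), (4, 10), (11, 9), (11, 10), (12, 8), (12, 11), (15, 8), (15, 11)]
Unfold 3 (reflect across v@12): 24 holes -> [(0, 8), (0, 11), (0, 12), (0, 15), (3, 8), (3, 11), (3, 12), (3, 15), (4, 9), (4, 10), (4, 13), (4, 14), (11, 9), (11, 10), (11, 13), (11, 14), (12, 8), (12, 11), (12, 12), (12, 15), (15, 8), (15, 11), (15, 12), (15, 15)]
Unfold 4 (reflect across v@8): 48 holes -> [(0, 0), (0, 3), (0, 4), (0, 7), (0, 8), (0, 11), (0, 12), (0, 15), (3, 0), (3, 3), (3, 4), (3, 7), (3, 8), (3, 11), (3, 12), (3, 15), (4, 1), (4, 2), (4, 5), (4, 6), (4, 9), (4, 10), (4, 13), (4, 14), (11, 1), (11, 2), (11, 5), (11, 6), (11, 9), (11, 10), (11, 13), (11, 14), (12, 0), (12, 3), (12, 4), (12, 7), (12, 8), (12, 11), (12, 12), (12, 15), (15, 0), (15, 3), (15, 4), (15, 7), (15, 8), (15, 11), (15, 12), (15, 15)]
Unfold 5 (reflect across h@16): 96 holes -> [(0, 0), (0, 3), (0, 4), (0, 7), (0, 8), (0, 11), (0, 12), (0, 15), (3, 0), (3, 3), (3, 4), (3, 7), (3, 8), (3, 11), (3, 12), (3, 15), (4, 1), (4, 2), (4, 5), (4, 6), (4, 9), (4, 10), (4, 13), (4, 14), (11, 1), (11, 2), (11, 5), (11, 6), (11, 9), (11, 10), (11, 13), (11, 14), (12, 0), (12, 3), (12, 4), (12, 7), (12, 8), (12, 11), (12, 12), (12, 15), (15, 0), (15, 3), (15, 4), (15, 7), (15, 8), (15, 11), (15, 12), (15, 15), (16, 0), (16, 3), (16, 4), (16, 7), (16, 8), (16, 11), (16, 12), (16, 15), (19, 0), (19, 3), (19, 4), (19, 7), (19, 8), (19, 11), (19, 12), (19, 15), (20, 1), (20, 2), (20, 5), (20, 6), (20, 9), (20, 10), (20, 13), (20, 14), (27, 1), (27, 2), (27, 5), (27, 6), (27, 9), (27, 10), (27, 13), (27, 14), (28, 0), (28, 3), (28, 4), (28, 7), (28, 8), (28, 11), (28, 12), (28, 15), (31, 0), (31, 3), (31, 4), (31, 7), (31, 8), (31, 11), (31, 12), (31, 15)]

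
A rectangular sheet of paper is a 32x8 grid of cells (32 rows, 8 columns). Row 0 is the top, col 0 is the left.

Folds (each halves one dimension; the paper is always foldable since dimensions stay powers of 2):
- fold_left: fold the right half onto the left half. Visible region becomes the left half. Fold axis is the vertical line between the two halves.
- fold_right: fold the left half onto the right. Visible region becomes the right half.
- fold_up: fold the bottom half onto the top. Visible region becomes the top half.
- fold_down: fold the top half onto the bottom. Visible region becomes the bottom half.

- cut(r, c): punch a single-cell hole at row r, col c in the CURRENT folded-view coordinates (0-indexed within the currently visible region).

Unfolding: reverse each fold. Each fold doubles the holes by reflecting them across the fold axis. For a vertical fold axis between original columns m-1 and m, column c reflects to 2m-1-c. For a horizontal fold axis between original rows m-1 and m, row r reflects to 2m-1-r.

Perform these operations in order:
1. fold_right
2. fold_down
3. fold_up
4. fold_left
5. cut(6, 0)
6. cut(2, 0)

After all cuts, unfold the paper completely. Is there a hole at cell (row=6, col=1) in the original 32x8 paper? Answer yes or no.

Answer: no

Derivation:
Op 1 fold_right: fold axis v@4; visible region now rows[0,32) x cols[4,8) = 32x4
Op 2 fold_down: fold axis h@16; visible region now rows[16,32) x cols[4,8) = 16x4
Op 3 fold_up: fold axis h@24; visible region now rows[16,24) x cols[4,8) = 8x4
Op 4 fold_left: fold axis v@6; visible region now rows[16,24) x cols[4,6) = 8x2
Op 5 cut(6, 0): punch at orig (22,4); cuts so far [(22, 4)]; region rows[16,24) x cols[4,6) = 8x2
Op 6 cut(2, 0): punch at orig (18,4); cuts so far [(18, 4), (22, 4)]; region rows[16,24) x cols[4,6) = 8x2
Unfold 1 (reflect across v@6): 4 holes -> [(18, 4), (18, 7), (22, 4), (22, 7)]
Unfold 2 (reflect across h@24): 8 holes -> [(18, 4), (18, 7), (22, 4), (22, 7), (25, 4), (25, 7), (29, 4), (29, 7)]
Unfold 3 (reflect across h@16): 16 holes -> [(2, 4), (2, 7), (6, 4), (6, 7), (9, 4), (9, 7), (13, 4), (13, 7), (18, 4), (18, 7), (22, 4), (22, 7), (25, 4), (25, 7), (29, 4), (29, 7)]
Unfold 4 (reflect across v@4): 32 holes -> [(2, 0), (2, 3), (2, 4), (2, 7), (6, 0), (6, 3), (6, 4), (6, 7), (9, 0), (9, 3), (9, 4), (9, 7), (13, 0), (13, 3), (13, 4), (13, 7), (18, 0), (18, 3), (18, 4), (18, 7), (22, 0), (22, 3), (22, 4), (22, 7), (25, 0), (25, 3), (25, 4), (25, 7), (29, 0), (29, 3), (29, 4), (29, 7)]
Holes: [(2, 0), (2, 3), (2, 4), (2, 7), (6, 0), (6, 3), (6, 4), (6, 7), (9, 0), (9, 3), (9, 4), (9, 7), (13, 0), (13, 3), (13, 4), (13, 7), (18, 0), (18, 3), (18, 4), (18, 7), (22, 0), (22, 3), (22, 4), (22, 7), (25, 0), (25, 3), (25, 4), (25, 7), (29, 0), (29, 3), (29, 4), (29, 7)]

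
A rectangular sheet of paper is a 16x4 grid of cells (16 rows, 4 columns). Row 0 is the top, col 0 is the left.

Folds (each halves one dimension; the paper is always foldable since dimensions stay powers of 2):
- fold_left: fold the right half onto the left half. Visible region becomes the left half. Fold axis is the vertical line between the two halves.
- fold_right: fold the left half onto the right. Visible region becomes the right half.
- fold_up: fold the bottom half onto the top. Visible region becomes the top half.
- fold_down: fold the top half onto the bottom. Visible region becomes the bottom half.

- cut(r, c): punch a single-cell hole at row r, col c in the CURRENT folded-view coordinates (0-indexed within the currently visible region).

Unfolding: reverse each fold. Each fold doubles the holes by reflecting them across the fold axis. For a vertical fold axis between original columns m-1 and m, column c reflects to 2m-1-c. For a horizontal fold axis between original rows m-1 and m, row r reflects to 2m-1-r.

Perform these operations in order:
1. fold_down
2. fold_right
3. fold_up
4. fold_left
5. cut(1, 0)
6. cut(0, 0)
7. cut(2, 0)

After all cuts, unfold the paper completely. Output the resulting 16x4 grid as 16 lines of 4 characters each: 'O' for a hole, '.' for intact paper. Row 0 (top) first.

Op 1 fold_down: fold axis h@8; visible region now rows[8,16) x cols[0,4) = 8x4
Op 2 fold_right: fold axis v@2; visible region now rows[8,16) x cols[2,4) = 8x2
Op 3 fold_up: fold axis h@12; visible region now rows[8,12) x cols[2,4) = 4x2
Op 4 fold_left: fold axis v@3; visible region now rows[8,12) x cols[2,3) = 4x1
Op 5 cut(1, 0): punch at orig (9,2); cuts so far [(9, 2)]; region rows[8,12) x cols[2,3) = 4x1
Op 6 cut(0, 0): punch at orig (8,2); cuts so far [(8, 2), (9, 2)]; region rows[8,12) x cols[2,3) = 4x1
Op 7 cut(2, 0): punch at orig (10,2); cuts so far [(8, 2), (9, 2), (10, 2)]; region rows[8,12) x cols[2,3) = 4x1
Unfold 1 (reflect across v@3): 6 holes -> [(8, 2), (8, 3), (9, 2), (9, 3), (10, 2), (10, 3)]
Unfold 2 (reflect across h@12): 12 holes -> [(8, 2), (8, 3), (9, 2), (9, 3), (10, 2), (10, 3), (13, 2), (13, 3), (14, 2), (14, 3), (15, 2), (15, 3)]
Unfold 3 (reflect across v@2): 24 holes -> [(8, 0), (8, 1), (8, 2), (8, 3), (9, 0), (9, 1), (9, 2), (9, 3), (10, 0), (10, 1), (10, 2), (10, 3), (13, 0), (13, 1), (13, 2), (13, 3), (14, 0), (14, 1), (14, 2), (14, 3), (15, 0), (15, 1), (15, 2), (15, 3)]
Unfold 4 (reflect across h@8): 48 holes -> [(0, 0), (0, 1), (0, 2), (0, 3), (1, 0), (1, 1), (1, 2), (1, 3), (2, 0), (2, 1), (2, 2), (2, 3), (5, 0), (5, 1), (5, 2), (5, 3), (6, 0), (6, 1), (6, 2), (6, 3), (7, 0), (7, 1), (7, 2), (7, 3), (8, 0), (8, 1), (8, 2), (8, 3), (9, 0), (9, 1), (9, 2), (9, 3), (10, 0), (10, 1), (10, 2), (10, 3), (13, 0), (13, 1), (13, 2), (13, 3), (14, 0), (14, 1), (14, 2), (14, 3), (15, 0), (15, 1), (15, 2), (15, 3)]

Answer: OOOO
OOOO
OOOO
....
....
OOOO
OOOO
OOOO
OOOO
OOOO
OOOO
....
....
OOOO
OOOO
OOOO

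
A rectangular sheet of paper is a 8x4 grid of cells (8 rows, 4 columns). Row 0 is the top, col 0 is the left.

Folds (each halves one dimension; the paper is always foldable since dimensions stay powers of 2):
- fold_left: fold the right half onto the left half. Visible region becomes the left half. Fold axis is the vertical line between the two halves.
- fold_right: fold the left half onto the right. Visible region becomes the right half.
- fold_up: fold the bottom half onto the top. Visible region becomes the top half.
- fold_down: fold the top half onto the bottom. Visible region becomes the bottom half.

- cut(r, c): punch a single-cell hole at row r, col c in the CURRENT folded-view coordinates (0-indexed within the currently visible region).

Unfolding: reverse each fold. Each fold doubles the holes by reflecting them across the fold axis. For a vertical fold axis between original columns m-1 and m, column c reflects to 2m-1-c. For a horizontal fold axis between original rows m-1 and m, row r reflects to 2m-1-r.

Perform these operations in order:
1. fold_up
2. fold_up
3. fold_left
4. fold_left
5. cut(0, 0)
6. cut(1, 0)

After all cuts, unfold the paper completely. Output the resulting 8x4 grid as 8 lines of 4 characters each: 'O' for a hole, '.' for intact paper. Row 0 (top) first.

Op 1 fold_up: fold axis h@4; visible region now rows[0,4) x cols[0,4) = 4x4
Op 2 fold_up: fold axis h@2; visible region now rows[0,2) x cols[0,4) = 2x4
Op 3 fold_left: fold axis v@2; visible region now rows[0,2) x cols[0,2) = 2x2
Op 4 fold_left: fold axis v@1; visible region now rows[0,2) x cols[0,1) = 2x1
Op 5 cut(0, 0): punch at orig (0,0); cuts so far [(0, 0)]; region rows[0,2) x cols[0,1) = 2x1
Op 6 cut(1, 0): punch at orig (1,0); cuts so far [(0, 0), (1, 0)]; region rows[0,2) x cols[0,1) = 2x1
Unfold 1 (reflect across v@1): 4 holes -> [(0, 0), (0, 1), (1, 0), (1, 1)]
Unfold 2 (reflect across v@2): 8 holes -> [(0, 0), (0, 1), (0, 2), (0, 3), (1, 0), (1, 1), (1, 2), (1, 3)]
Unfold 3 (reflect across h@2): 16 holes -> [(0, 0), (0, 1), (0, 2), (0, 3), (1, 0), (1, 1), (1, 2), (1, 3), (2, 0), (2, 1), (2, 2), (2, 3), (3, 0), (3, 1), (3, 2), (3, 3)]
Unfold 4 (reflect across h@4): 32 holes -> [(0, 0), (0, 1), (0, 2), (0, 3), (1, 0), (1, 1), (1, 2), (1, 3), (2, 0), (2, 1), (2, 2), (2, 3), (3, 0), (3, 1), (3, 2), (3, 3), (4, 0), (4, 1), (4, 2), (4, 3), (5, 0), (5, 1), (5, 2), (5, 3), (6, 0), (6, 1), (6, 2), (6, 3), (7, 0), (7, 1), (7, 2), (7, 3)]

Answer: OOOO
OOOO
OOOO
OOOO
OOOO
OOOO
OOOO
OOOO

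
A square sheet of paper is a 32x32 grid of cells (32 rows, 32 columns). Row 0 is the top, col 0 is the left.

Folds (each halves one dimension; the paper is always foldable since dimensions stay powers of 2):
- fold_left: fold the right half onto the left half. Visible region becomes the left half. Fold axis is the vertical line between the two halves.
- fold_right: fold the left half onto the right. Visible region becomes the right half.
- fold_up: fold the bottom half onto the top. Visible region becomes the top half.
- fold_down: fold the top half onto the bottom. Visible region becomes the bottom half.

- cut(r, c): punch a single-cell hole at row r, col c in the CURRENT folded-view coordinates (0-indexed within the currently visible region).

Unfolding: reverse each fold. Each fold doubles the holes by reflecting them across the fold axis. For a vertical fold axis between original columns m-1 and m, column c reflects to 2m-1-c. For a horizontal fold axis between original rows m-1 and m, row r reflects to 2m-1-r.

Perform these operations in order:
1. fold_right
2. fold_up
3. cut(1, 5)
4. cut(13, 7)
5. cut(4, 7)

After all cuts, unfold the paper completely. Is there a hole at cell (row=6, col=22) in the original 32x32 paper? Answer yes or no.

Answer: no

Derivation:
Op 1 fold_right: fold axis v@16; visible region now rows[0,32) x cols[16,32) = 32x16
Op 2 fold_up: fold axis h@16; visible region now rows[0,16) x cols[16,32) = 16x16
Op 3 cut(1, 5): punch at orig (1,21); cuts so far [(1, 21)]; region rows[0,16) x cols[16,32) = 16x16
Op 4 cut(13, 7): punch at orig (13,23); cuts so far [(1, 21), (13, 23)]; region rows[0,16) x cols[16,32) = 16x16
Op 5 cut(4, 7): punch at orig (4,23); cuts so far [(1, 21), (4, 23), (13, 23)]; region rows[0,16) x cols[16,32) = 16x16
Unfold 1 (reflect across h@16): 6 holes -> [(1, 21), (4, 23), (13, 23), (18, 23), (27, 23), (30, 21)]
Unfold 2 (reflect across v@16): 12 holes -> [(1, 10), (1, 21), (4, 8), (4, 23), (13, 8), (13, 23), (18, 8), (18, 23), (27, 8), (27, 23), (30, 10), (30, 21)]
Holes: [(1, 10), (1, 21), (4, 8), (4, 23), (13, 8), (13, 23), (18, 8), (18, 23), (27, 8), (27, 23), (30, 10), (30, 21)]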